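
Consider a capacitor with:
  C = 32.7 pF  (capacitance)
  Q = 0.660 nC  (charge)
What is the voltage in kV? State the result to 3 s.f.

0.0202 kV

Rearranging C = Q/V for V: V = Q/C.
C = 32.7 pF = 3.270×10^-11 F; Q = 0.660 nC = 6.600×10^-10 C.
V = 20.18 V
20.18 V × (1 kV / 1000 V) = 0.02018 kV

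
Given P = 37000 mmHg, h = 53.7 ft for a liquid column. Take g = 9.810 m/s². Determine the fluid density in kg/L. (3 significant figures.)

30.7 kg/L

Rearranging P = ρ·g·h for ρ: ρ = P/(g·h).
P = 37000 mmHg = 4.933×10^6 Pa; h = 53.7 ft = 16.37 m; g = 9.810 m/s².
ρ = 30722 kg/m³
30722 kg/m³ × (1 kg/L / 1000 kg/m³) = 30.72 kg/L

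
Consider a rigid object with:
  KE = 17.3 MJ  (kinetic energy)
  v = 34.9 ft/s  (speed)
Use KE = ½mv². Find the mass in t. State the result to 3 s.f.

Rearranging KE = ½mv² for m: m = 2·KE/v².
KE = 17.3 MJ = 1.730×10^7 J; v = 34.9 ft/s = 10.64 m/s.
m = 3.058×10^5 kg
3.058×10^5 kg × (1 t / 1000 kg) = 305.8 t

306 t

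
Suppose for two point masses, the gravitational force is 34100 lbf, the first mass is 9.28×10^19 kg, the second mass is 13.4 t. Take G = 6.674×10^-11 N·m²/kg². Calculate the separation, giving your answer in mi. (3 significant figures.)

14.5 mi

Rearranging: r = √(G·m₁m₂/F).
F = 34100 lbf = 1.517×10^5 N; m₁ = 9.28×10^19 kg; m₂ = 13.4 t = 13400 kg; G = 6.674×10^-11 N·m²/kg².
r = 23391 m
23391 m × (1 mi / 1609 m) = 14.53 mi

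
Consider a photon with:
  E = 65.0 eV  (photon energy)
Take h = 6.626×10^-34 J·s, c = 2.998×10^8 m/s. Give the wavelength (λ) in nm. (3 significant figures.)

Rearranging: λ = hc/E.
E = 65.0 eV = 1.041×10^-17 J; h = 6.626×10^-34 J·s; c = 2.998×10^8 m/s.
λ = 1.907×10^-8 m
1.907×10^-8 m × (1 nm / 1.000×10^-9 m) = 19.07 nm

19.1 nm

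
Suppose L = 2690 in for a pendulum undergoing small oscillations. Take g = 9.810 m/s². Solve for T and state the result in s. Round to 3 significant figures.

T is given directly by: T = 2π√(L/g).
L = 2690 in = 68.33 m; g = 9.810 m/s².
T = 16.58 s

16.6 s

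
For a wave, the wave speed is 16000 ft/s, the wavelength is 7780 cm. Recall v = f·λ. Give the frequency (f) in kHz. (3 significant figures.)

Rearranging v = f·λ for f: f = v/λ.
v = 16000 ft/s = 4877 m/s; λ = 7780 cm = 77.80 m.
f = 62.68 Hz
62.68 Hz × (1 kHz / 1000 Hz) = 0.06268 kHz

0.0627 kHz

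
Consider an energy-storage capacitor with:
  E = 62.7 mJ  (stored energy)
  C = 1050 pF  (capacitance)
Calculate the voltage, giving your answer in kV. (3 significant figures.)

10.9 kV

Solving E = ½C·V² for V: V = √(2E/C).
E = 62.7 mJ = 0.06270 J; C = 1050 pF = 1.050×10^-9 F.
V = 10928 V  (the unit combination reduces to kg·m²/(A·s³) = V)
10928 V × (1 kV / 1000 V) = 10.93 kV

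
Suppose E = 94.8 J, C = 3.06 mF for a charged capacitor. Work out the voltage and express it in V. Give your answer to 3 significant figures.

249 V

Rearranging E = ½C·V² for V: V = √(2E/C).
E = 94.8 J; C = 3.06 mF = 0.003060 F.
V = 248.9 V  (the unit combination reduces to kg·m²/(A·s³) = V)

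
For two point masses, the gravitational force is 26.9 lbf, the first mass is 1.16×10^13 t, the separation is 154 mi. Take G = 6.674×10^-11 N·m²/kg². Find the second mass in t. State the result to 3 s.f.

From Newton's law of gravitation: m₂ = F·r²/(G·m₁).
F = 26.9 lbf = 119.7 N; m₁ = 1.16×10^13 t = 1.160×10^16 kg; r = 154 mi = 2.478×10^5 m; G = 6.674×10^-11 N·m²/kg².
m₂ = 9.494×10^6 kg
9.494×10^6 kg × (1 t / 1000 kg) = 9494 t

9490 t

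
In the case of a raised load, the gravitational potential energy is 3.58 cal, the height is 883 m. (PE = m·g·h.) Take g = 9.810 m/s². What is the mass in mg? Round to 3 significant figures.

1730 mg

Rearranging PE = m·g·h for m: m = PE/(g·h).
PE = 3.58 cal = 14.98 J; h = 883 m; g = 9.810 m/s².
m = 0.001729 kg
0.001729 kg × (1 mg / 1.000×10^-6 kg) = 1729 mg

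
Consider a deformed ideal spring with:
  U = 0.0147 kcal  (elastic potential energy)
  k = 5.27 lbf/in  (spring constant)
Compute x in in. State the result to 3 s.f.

14.4 in

Rearranging: x = √(2U/k).
U = 0.0147 kcal = 61.50 J; k = 5.27 lbf/in = 922.9 N/m.
x = 0.3651 m
0.3651 m × (1 in / 0.02540 m) = 14.37 in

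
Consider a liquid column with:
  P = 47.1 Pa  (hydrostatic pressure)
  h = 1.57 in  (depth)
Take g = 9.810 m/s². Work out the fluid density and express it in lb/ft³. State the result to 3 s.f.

7.52 lb/ft³

Rearranging P = ρ·g·h for ρ: ρ = P/(g·h).
P = 47.1 Pa; h = 1.57 in = 0.03988 m; g = 9.810 m/s².
ρ = 120.4 kg/m³
120.4 kg/m³ × (1 lb/ft³ / 16.02 kg/m³) = 7.516 lb/ft³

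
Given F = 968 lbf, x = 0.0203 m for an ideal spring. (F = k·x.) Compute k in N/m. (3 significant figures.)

From Hooke's law: k = F/x.
F = 968 lbf = 4306 N; x = 0.0203 m.
k = 2.121×10^5 N/m

2.12×10^5 N/m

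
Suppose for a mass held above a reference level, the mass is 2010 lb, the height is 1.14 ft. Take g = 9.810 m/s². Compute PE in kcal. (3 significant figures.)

Directly: PE = mgh.
m = 2010 lb = 911.7 kg; h = 1.14 ft = 0.3475 m; g = 9.810 m/s².
PE = 3108 J  (the unit combination reduces to kg·m²/s² = J)
3108 J × (1 kcal / 4184 J) = 0.7428 kcal

0.743 kcal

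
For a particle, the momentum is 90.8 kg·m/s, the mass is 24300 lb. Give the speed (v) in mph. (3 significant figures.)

Rearranging: v = p/m.
p = 90.8 kg·m/s; m = 24300 lb = 11022 kg.
v = 0.008238 m/s
0.008238 m/s × (1 mph / 0.4470 m/s) = 0.01843 mph

0.0184 mph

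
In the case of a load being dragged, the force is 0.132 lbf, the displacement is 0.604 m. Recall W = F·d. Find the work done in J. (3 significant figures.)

Directly: W = F·d.
F = 0.132 lbf = 0.5872 N; d = 0.604 m.
W = 0.3546 J

0.355 J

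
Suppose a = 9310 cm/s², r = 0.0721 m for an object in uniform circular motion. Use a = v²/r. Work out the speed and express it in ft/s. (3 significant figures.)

Rearranging a = v²/r for v: v = √(a·r).
a = 9310 cm/s² = 93.10 m/s²; r = 0.0721 m.
v = 2.591 m/s
2.591 m/s × (1 ft/s / 0.3048 m/s) = 8.500 ft/s

8.50 ft/s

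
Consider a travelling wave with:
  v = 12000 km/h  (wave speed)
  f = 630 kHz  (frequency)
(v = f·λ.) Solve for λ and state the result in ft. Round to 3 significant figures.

0.0174 ft

Rearranging: λ = v/f.
v = 12000 km/h = 3333 m/s; f = 630 kHz = 6.300×10^5 Hz.
λ = 0.005291 m
0.005291 m × (1 ft / 0.3048 m) = 0.01736 ft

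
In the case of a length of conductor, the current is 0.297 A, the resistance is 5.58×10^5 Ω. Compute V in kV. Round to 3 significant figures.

166 kV

Directly: V = IR.
I = 0.297 A; R = 5.58×10^5 Ω.
V = 1.657×10^5 V  (the unit combination reduces to kg·m²/(A·s³) = V)
1.657×10^5 V × (1 kV / 1000 V) = 165.7 kV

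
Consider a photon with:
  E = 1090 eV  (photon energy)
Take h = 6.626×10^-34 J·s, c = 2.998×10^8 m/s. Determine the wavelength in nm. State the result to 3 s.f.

Solving E = h·c/λ for λ: λ = hc/E.
E = 1090 eV = 1.746×10^-16 J; h = 6.626×10^-34 J·s; c = 2.998×10^8 m/s.
λ = 1.137×10^-9 m
1.137×10^-9 m × (1 nm / 1.000×10^-9 m) = 1.137 nm

1.14 nm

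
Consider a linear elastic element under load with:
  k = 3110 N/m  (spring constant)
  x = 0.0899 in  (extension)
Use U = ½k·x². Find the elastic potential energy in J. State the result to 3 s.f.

0.00811 J

Directly: U = ½kx².
k = 3110 N/m; x = 0.0899 in = 0.002283 m.
U = 0.008108 J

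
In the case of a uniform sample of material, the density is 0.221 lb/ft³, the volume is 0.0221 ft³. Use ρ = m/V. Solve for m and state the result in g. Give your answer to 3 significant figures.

2.22 g

Rearranging: m = ρV.
ρ = 0.221 lb/ft³ = 3.540 kg/m³; V = 0.0221 ft³ = 6.258×10^-4 m³.
m = 0.002215 kg
0.002215 kg × (1 g / 0.001000 kg) = 2.215 g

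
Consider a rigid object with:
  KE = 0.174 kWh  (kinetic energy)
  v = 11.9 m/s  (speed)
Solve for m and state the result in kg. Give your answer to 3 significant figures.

Rearranging KE = ½mv² for m: m = 2·KE/v².
KE = 0.174 kWh = 6.264×10^5 J; v = 11.9 m/s.
m = 8847 kg

8850 kg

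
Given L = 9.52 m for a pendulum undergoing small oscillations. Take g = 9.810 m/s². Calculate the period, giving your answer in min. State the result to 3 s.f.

Directly: T = 2π√(L/g).
L = 9.52 m; g = 9.810 m/s².
T = 6.190 s
6.190 s × (1 min / 60.00 s) = 0.1032 min

0.103 min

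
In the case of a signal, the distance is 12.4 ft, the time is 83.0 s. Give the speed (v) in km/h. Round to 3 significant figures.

Directly: v = d/t.
d = 12.4 ft = 3.780 m; t = 83.0 s.
v = 0.04554 m/s
0.04554 m/s × (1 km/h / 0.2778 m/s) = 0.1639 km/h

0.164 km/h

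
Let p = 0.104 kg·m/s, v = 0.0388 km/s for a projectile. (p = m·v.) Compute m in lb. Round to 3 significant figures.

Rearranging p = m·v for m: m = p/v.
p = 0.104 kg·m/s; v = 0.0388 km/s = 38.80 m/s.
m = 0.002680 kg
0.002680 kg × (1 lb / 0.4536 kg) = 0.005909 lb

0.00591 lb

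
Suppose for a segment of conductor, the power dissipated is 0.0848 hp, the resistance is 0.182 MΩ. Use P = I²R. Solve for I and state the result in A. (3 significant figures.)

0.0186 A

Solving P = I²R for I: I = √(P/R).
P = 0.0848 hp = 63.24 W; R = 0.182 MΩ = 1.820×10^5 Ω.
I = 0.01864 A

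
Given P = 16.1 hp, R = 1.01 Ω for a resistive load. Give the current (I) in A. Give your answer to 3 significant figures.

109 A

Rearranging P = I²R for I: I = √(P/R).
P = 16.1 hp = 12006 W; R = 1.01 Ω.
I = 109.0 A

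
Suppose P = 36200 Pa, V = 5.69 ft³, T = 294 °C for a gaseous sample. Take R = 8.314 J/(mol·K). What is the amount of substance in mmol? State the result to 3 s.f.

1240 mmol

From the ideal-gas law: n = PV/(RT).
P = 36200 Pa; V = 5.69 ft³ = 0.1611 m³; T = 294 °C = 567.1 K; R = 8.314 J/(mol·K).
n = 1.237 mol
1.237 mol × (1 mmol / 0.001000 mol) = 1237 mmol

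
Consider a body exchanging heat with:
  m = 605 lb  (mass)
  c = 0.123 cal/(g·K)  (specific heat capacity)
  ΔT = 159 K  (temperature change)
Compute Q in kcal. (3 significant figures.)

Directly: Q = mcΔT.
m = 605 lb = 274.4 kg; c = 0.123 cal/(g·K) = 514.6 J/(kg·K); ΔT = 159 K.
Q = 2.246×10^7 J
2.246×10^7 J × (1 kcal / 4184 J) = 5367 kcal

5370 kcal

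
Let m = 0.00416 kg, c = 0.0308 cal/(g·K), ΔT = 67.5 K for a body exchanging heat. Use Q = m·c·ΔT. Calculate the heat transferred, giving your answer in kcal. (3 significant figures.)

Q is given directly by: Q = mcΔT.
m = 0.00416 kg; c = 0.0308 cal/(g·K) = 128.9 J/(kg·K); ΔT = 67.5 K.
Q = 36.19 J
36.19 J × (1 kcal / 4184 J) = 0.008649 kcal

0.00865 kcal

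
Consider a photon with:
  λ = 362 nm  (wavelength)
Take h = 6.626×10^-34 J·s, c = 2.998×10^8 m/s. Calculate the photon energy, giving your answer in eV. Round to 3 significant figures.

E is given directly by: E = hc/λ.
λ = 362 nm = 3.620×10^-7 m; h = 6.626×10^-34 J·s; c = 2.998×10^8 m/s.
E = 5.487×10^-19 J
5.487×10^-19 J × (1 eV / 1.602×10^-19 J) = 3.425 eV

3.43 eV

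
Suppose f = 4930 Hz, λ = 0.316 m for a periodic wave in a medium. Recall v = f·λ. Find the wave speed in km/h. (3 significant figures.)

Directly: v = fλ.
f = 4930 Hz; λ = 0.316 m.
v = 1558 m/s
1558 m/s × (1 km/h / 0.2778 m/s) = 5608 km/h

5610 km/h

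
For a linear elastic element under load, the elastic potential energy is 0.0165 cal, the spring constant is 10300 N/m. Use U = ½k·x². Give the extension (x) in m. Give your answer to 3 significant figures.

Rearranging U = ½k·x² for x: x = √(2U/k).
U = 0.0165 cal = 0.06904 J; k = 10300 N/m.
x = 0.003661 m

0.00366 m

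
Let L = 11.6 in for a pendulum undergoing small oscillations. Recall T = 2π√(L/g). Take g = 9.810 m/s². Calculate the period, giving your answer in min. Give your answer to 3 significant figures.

0.0181 min

Directly: T = 2π√(L/g).
L = 11.6 in = 0.2946 m; g = 9.810 m/s².
T = 1.089 s
1.089 s × (1 min / 60.00 s) = 0.01815 min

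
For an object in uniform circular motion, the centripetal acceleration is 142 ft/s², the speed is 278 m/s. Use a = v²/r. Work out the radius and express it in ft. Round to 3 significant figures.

5860 ft

Rearranging a = v²/r for r: r = v²/a.
a = 142 ft/s² = 43.28 m/s²; v = 278 m/s.
r = 1786 m
1786 m × (1 ft / 0.3048 m) = 5858 ft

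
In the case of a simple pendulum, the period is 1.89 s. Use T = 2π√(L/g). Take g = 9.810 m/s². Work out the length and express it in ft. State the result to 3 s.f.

2.91 ft

Solving T = 2π√(L/g) for L: L = g·(T/2π)².
T = 1.89 s; g = 9.810 m/s².
L = 0.8876 m
0.8876 m × (1 ft / 0.3048 m) = 2.912 ft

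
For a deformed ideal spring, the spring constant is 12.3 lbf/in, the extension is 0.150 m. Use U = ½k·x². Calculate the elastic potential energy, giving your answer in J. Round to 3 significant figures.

24.2 J

Directly: U = ½kx².
k = 12.3 lbf/in = 2154 N/m; x = 0.150 m.
U = 24.23 J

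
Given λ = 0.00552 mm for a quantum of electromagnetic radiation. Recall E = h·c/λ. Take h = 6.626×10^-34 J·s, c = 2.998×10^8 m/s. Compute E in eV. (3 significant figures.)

E is given directly by: E = hc/λ.
λ = 0.00552 mm = 5.520×10^-6 m; h = 6.626×10^-34 J·s; c = 2.998×10^8 m/s.
E = 3.599×10^-20 J
3.599×10^-20 J × (1 eV / 1.602×10^-19 J) = 0.2246 eV

0.225 eV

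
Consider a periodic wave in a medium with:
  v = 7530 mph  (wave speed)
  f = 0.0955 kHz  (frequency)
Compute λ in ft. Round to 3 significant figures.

Rearranging v = f·λ for λ: λ = v/f.
v = 7530 mph = 3366 m/s; f = 0.0955 kHz = 95.50 Hz.
λ = 35.25 m
35.25 m × (1 ft / 0.3048 m) = 115.6 ft

116 ft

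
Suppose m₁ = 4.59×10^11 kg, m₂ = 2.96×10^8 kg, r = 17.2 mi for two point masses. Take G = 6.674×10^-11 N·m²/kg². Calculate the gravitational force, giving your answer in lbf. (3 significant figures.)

2.66 lbf

From Newton's law of gravitation: F = Gm₁m₂/r².
m₁ = 4.59×10^11 kg; m₂ = 2.96×10^8 kg; r = 17.2 mi = 27681 m; G = 6.674×10^-11 N·m²/kg².
F = 11.83 N
11.83 N × (1 lbf / 4.448 N) = 2.660 lbf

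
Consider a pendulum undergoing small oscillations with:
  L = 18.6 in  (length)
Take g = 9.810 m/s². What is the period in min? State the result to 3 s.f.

Directly: T = 2π√(L/g).
L = 18.6 in = 0.4724 m; g = 9.810 m/s².
T = 1.379 s
1.379 s × (1 min / 60.00 s) = 0.02298 min

0.0230 min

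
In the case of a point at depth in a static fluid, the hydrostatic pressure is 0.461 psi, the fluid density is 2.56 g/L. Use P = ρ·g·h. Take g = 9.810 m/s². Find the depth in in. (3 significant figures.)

Solving P = ρ·g·h for h: h = P/(ρ·g).
P = 0.461 psi = 3178 Pa; ρ = 2.56 g/L = 2.560 kg/m³; g = 9.810 m/s².
h = 126.6 m
126.6 m × (1 in / 0.02540 m) = 4983 in

4980 in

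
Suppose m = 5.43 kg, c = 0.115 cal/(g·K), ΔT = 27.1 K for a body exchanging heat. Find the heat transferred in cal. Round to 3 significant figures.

16900 cal

Q is given directly by: Q = mcΔT.
m = 5.43 kg; c = 0.115 cal/(g·K) = 481.2 J/(kg·K); ΔT = 27.1 K.
Q = 70804 J  (the unit combination reduces to kg·m²/s² = J)
70804 J × (1 cal / 4.184 J) = 16923 cal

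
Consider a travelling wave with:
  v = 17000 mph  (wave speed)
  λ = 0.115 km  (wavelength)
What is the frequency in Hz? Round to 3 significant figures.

Solving v = f·λ for f: f = v/λ.
v = 17000 mph = 7600 m/s; λ = 0.115 km = 115.0 m.
f = 66.08 Hz

66.1 Hz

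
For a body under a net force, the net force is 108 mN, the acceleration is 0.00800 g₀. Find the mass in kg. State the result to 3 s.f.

From Newton's second law: m = F/a.
F = 108 mN = 0.1080 N; a = 0.00800 g₀ = 0.07845 m/s².
m = 1.377 kg

1.38 kg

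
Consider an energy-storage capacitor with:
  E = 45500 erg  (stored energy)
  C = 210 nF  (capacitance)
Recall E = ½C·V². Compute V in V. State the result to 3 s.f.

208 V

Solving E = ½C·V² for V: V = √(2E/C).
E = 45500 erg = 0.004550 J; C = 210 nF = 2.100×10^-7 F.
V = 208.2 V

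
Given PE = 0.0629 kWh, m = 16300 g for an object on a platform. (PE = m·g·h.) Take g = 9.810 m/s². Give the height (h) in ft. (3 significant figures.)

Solving PE = m·g·h for h: h = PE/(m·g).
PE = 0.0629 kWh = 2.264×10^5 J; m = 16300 g = 16.30 kg; g = 9.810 m/s².
h = 1416 m
1416 m × (1 ft / 0.3048 m) = 4646 ft

4650 ft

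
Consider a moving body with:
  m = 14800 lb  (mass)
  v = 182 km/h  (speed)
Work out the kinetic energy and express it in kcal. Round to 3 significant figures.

2050 kcal

KE is given directly by: KE = ½mv².
m = 14800 lb = 6713 kg; v = 182 km/h = 50.56 m/s.
KE = 8.579×10^6 J  (the unit combination reduces to kg·m²/s² = J)
8.579×10^6 J × (1 kcal / 4184 J) = 2050 kcal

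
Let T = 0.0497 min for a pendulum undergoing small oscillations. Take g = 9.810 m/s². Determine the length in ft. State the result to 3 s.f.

Rearranging T = 2π√(L/g) for L: L = g·(T/2π)².
T = 0.0497 min = 2.982 s; g = 9.810 m/s².
L = 2.210 m
2.210 m × (1 ft / 0.3048 m) = 7.250 ft

7.25 ft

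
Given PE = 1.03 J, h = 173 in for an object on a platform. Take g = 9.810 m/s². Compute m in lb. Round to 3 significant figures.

Solving PE = m·g·h for m: m = PE/(g·h).
PE = 1.03 J; h = 173 in = 4.394 m; g = 9.810 m/s².
m = 0.02389 kg
0.02389 kg × (1 lb / 0.4536 kg) = 0.05268 lb

0.0527 lb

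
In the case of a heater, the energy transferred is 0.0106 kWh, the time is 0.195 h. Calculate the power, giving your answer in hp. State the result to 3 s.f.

0.0729 hp

P is given directly by: P = W/t.
W = 0.0106 kWh = 38160 J; t = 0.195 h = 702.0 s.
P = 54.36 W
54.36 W × (1 hp / 745.7 W) = 0.07290 hp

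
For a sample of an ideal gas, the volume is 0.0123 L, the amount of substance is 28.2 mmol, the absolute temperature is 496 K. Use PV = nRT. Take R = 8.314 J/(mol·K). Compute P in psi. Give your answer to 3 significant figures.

From the ideal-gas law: P = nRT/V.
V = 0.0123 L = 1.230×10^-5 m³; n = 28.2 mmol = 0.02820 mol; T = 496 K; R = 8.314 J/(mol·K).
P = 9.454×10^6 Pa
9.454×10^6 Pa × (1 psi / 6895 Pa) = 1371 psi

1370 psi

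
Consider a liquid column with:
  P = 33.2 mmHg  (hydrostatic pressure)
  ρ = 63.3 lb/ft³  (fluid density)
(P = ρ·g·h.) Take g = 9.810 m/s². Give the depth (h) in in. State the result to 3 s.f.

Rearranging: h = P/(ρ·g).
P = 33.2 mmHg = 4426 Pa; ρ = 63.3 lb/ft³ = 1014 kg/m³; g = 9.810 m/s².
h = 0.4450 m
0.4450 m × (1 in / 0.02540 m) = 17.52 in

17.5 in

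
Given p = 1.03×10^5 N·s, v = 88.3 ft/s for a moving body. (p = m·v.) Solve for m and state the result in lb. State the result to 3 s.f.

Rearranging p = m·v for m: m = p/v.
p = 1.03×10^5 N·s = 1.030×10^5 kg·m/s; v = 88.3 ft/s = 26.91 m/s.
m = 3827 kg
3827 kg × (1 lb / 0.4536 kg) = 8437 lb

8440 lb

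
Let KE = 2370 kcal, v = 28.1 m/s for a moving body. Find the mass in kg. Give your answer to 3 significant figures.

Rearranging KE = ½mv² for m: m = 2·KE/v².
KE = 2370 kcal = 9.916×10^6 J; v = 28.1 m/s.
m = 25116 kg

25100 kg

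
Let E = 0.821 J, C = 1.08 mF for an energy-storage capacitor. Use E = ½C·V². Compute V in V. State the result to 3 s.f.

Rearranging: V = √(2E/C).
E = 0.821 J; C = 1.08 mF = 0.001080 F.
V = 38.99 V

39.0 V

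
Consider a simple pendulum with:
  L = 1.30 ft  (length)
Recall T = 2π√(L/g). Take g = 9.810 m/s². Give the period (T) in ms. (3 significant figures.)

1260 ms

T is given directly by: T = 2π√(L/g).
L = 1.30 ft = 0.3962 m; g = 9.810 m/s².
T = 1.263 s
1.263 s × (1 ms / 0.001000 s) = 1263 ms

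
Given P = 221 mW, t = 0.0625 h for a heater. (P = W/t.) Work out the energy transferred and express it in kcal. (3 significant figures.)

0.0119 kcal

Solving P = W/t for W: W = P·t.
P = 221 mW = 0.2210 W; t = 0.0625 h = 225.0 s.
W = 49.73 J  (the unit combination reduces to kg·m²/s² = J)
49.73 J × (1 kcal / 4184 J) = 0.01188 kcal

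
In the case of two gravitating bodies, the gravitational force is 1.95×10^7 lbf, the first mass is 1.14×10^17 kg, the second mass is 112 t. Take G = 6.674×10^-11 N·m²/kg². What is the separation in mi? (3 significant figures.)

0.0616 mi

Solving F = G·m₁·m₂/r² for r: r = √(G·m₁m₂/F).
F = 1.95×10^7 lbf = 8.674×10^7 N; m₁ = 1.14×10^17 kg; m₂ = 112 t = 1.120×10^5 kg; G = 6.674×10^-11 N·m²/kg².
r = 99.12 m
99.12 m × (1 mi / 1609 m) = 0.06159 mi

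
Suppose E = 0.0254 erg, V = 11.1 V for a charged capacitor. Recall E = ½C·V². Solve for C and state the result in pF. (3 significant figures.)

Solving E = ½C·V² for C: C = 2E/V².
E = 0.0254 erg = 2.540×10^-9 J; V = 11.1 V.
C = 4.123×10^-11 F
4.123×10^-11 F × (1 pF / 1.000×10^-12 F) = 41.23 pF

41.2 pF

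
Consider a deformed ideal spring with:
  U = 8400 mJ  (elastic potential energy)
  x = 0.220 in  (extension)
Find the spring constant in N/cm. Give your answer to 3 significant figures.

5380 N/cm

Rearranging: k = 2U/x².
U = 8400 mJ = 8.400 J; x = 0.220 in = 0.005588 m.
k = 5.380×10^5 N/m
5.380×10^5 N/m × (1 N/cm / 100.0 N/m) = 5380 N/cm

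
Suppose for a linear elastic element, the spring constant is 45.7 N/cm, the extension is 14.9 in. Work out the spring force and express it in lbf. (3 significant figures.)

389 lbf

From Hooke's law: F = kx.
k = 45.7 N/cm = 4570 N/m; x = 14.9 in = 0.3785 m.
F = 1730 N
1730 N × (1 lbf / 4.448 N) = 388.8 lbf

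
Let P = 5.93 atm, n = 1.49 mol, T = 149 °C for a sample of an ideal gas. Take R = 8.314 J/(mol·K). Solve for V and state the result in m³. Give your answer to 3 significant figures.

Rearranging: V = nRT/P.
P = 5.93 atm = 6.009×10^5 Pa; n = 1.49 mol; T = 149 °C = 422.1 K; R = 8.314 J/(mol·K).
V = 0.008703 m³

0.00870 m³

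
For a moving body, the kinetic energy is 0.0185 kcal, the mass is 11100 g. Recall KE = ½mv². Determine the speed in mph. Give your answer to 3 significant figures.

Rearranging: v = √(2·KE/m).
KE = 0.0185 kcal = 77.40 J; m = 11100 g = 11.10 kg.
v = 3.735 m/s
3.735 m/s × (1 mph / 0.4470 m/s) = 8.354 mph

8.35 mph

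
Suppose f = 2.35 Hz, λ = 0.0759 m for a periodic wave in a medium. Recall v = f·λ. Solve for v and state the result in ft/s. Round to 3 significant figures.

0.585 ft/s

Directly: v = fλ.
f = 2.35 Hz; λ = 0.0759 m.
v = 0.1784 m/s
0.1784 m/s × (1 ft/s / 0.3048 m/s) = 0.5852 ft/s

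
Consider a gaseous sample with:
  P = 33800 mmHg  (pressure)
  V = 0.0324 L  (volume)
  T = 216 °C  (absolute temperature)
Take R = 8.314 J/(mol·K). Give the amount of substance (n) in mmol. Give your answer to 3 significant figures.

35.9 mmol

Rearranging: n = PV/(RT).
P = 33800 mmHg = 4.506×10^6 Pa; V = 0.0324 L = 3.240×10^-5 m³; T = 216 °C = 489.1 K; R = 8.314 J/(mol·K).
n = 0.03590 mol
0.03590 mol × (1 mmol / 0.001000 mol) = 35.90 mmol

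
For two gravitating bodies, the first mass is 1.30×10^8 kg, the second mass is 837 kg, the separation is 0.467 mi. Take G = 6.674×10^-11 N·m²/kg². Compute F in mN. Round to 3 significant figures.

0.0129 mN

From Newton's law of gravitation: F = Gm₁m₂/r².
m₁ = 1.30×10^8 kg; m₂ = 837 kg; r = 0.467 mi = 751.6 m; G = 6.674×10^-11 N·m²/kg².
F = 1.286×10^-5 N  (the unit combination reduces to kg·m/s² = N)
1.286×10^-5 N × (1 mN / 0.001000 N) = 0.01286 mN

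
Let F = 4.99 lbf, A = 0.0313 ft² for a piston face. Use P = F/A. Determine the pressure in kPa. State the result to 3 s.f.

7.63 kPa

Directly: P = F/A.
F = 4.99 lbf = 22.20 N; A = 0.0313 ft² = 0.002908 m².
P = 7633 Pa
7633 Pa × (1 kPa / 1000 Pa) = 7.633 kPa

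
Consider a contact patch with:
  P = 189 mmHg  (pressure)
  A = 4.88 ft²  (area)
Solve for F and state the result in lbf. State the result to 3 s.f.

Solving P = F/A for F: F = P·A.
P = 189 mmHg = 25198 Pa; A = 4.88 ft² = 0.4534 m².
F = 11424 N
11424 N × (1 lbf / 4.448 N) = 2568 lbf

2570 lbf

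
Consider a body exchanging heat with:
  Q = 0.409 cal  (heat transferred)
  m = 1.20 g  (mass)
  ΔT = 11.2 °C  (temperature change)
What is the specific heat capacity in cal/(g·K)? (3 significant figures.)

0.0304 cal/(g·K)

Rearranging: c = Q/(m·ΔT).
Q = 0.409 cal = 1.711 J; m = 1.20 g = 0.001200 kg; ΔT = 11.2 °C = 11.20 K.
c = 127.3 J/(kg·K)
127.3 J/(kg·K) × (1 cal/(g·K) / 4184 J/(kg·K)) = 0.03043 cal/(g·K)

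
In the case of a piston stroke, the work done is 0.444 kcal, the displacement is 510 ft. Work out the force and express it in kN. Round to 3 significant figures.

0.0120 kN

Rearranging: F = W/d.
W = 0.444 kcal = 1858 J; d = 510 ft = 155.4 m.
F = 11.95 N
11.95 N × (1 kN / 1000 N) = 0.01195 kN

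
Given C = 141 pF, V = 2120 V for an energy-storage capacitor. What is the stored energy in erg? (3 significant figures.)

3170 erg

Directly: E = ½CV².
C = 141 pF = 1.410×10^-10 F; V = 2120 V.
E = 3.169×10^-4 J
3.169×10^-4 J × (1 erg / 1.000×10^-7 J) = 3169 erg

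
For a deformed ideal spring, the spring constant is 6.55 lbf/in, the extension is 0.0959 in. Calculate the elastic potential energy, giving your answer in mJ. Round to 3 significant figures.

3.40 mJ

U is given directly by: U = ½kx².
k = 6.55 lbf/in = 1147 N/m; x = 0.0959 in = 0.002436 m.
U = 0.003403 J
0.003403 J × (1 mJ / 0.001000 J) = 3.403 mJ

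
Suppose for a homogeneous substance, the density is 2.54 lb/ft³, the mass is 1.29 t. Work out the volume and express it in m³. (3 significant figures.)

31.7 m³

Rearranging ρ = m/V for V: V = m/ρ.
ρ = 2.54 lb/ft³ = 40.69 kg/m³; m = 1.29 t = 1290 kg.
V = 31.71 m³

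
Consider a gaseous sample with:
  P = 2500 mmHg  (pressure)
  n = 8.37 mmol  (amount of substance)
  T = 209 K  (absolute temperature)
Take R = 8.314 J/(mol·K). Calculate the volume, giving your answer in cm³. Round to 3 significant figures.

43.6 cm³

Solving PV = nRT for V: V = nRT/P.
P = 2500 mmHg = 3.333×10^5 Pa; n = 8.37 mmol = 0.008370 mol; T = 209 K; R = 8.314 J/(mol·K).
V = 4.364×10^-5 m³
4.364×10^-5 m³ × (1 cm³ / 1.000×10^-6 m³) = 43.64 cm³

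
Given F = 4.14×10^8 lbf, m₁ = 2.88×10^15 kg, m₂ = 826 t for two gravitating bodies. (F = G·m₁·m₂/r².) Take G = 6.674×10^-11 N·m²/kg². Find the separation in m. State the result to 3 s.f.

Rearranging: r = √(G·m₁m₂/F).
F = 4.14×10^8 lbf = 1.842×10^9 N; m₁ = 2.88×10^15 kg; m₂ = 826 t = 8.260×10^5 kg; G = 6.674×10^-11 N·m²/kg².
r = 9.285 m

9.29 m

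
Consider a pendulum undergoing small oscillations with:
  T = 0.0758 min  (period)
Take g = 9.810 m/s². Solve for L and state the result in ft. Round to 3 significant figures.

Rearranging T = 2π√(L/g) for L: L = g·(T/2π)².
T = 0.0758 min = 4.548 s; g = 9.810 m/s².
L = 5.140 m
5.140 m × (1 ft / 0.3048 m) = 16.86 ft

16.9 ft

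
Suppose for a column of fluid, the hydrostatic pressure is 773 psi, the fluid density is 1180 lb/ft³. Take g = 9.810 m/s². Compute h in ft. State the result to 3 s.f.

Rearranging P = ρ·g·h for h: h = P/(ρ·g).
P = 773 psi = 5.330×10^6 Pa; ρ = 1180 lb/ft³ = 18902 kg/m³; g = 9.810 m/s².
h = 28.74 m
28.74 m × (1 ft / 0.3048 m) = 94.30 ft

94.3 ft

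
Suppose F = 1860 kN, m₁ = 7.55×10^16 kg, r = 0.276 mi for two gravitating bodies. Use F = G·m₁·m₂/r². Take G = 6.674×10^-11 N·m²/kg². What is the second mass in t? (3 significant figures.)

From Newton's law of gravitation: m₂ = F·r²/(G·m₁).
F = 1860 kN = 1.860×10^6 N; m₁ = 7.55×10^16 kg; r = 0.276 mi = 444.2 m; G = 6.674×10^-11 N·m²/kg².
m₂ = 72828 kg
72828 kg × (1 t / 1000 kg) = 72.83 t

72.8 t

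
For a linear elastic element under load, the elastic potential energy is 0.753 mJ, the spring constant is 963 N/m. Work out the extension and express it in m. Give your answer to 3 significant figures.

0.00125 m

Rearranging: x = √(2U/k).
U = 0.753 mJ = 7.530×10^-4 J; k = 963 N/m.
x = 0.001251 m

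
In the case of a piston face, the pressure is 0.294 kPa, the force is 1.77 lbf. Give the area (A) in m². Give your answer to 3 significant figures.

0.0268 m²

Rearranging P = F/A for A: A = F/P.
P = 0.294 kPa = 294.0 Pa; F = 1.77 lbf = 7.873 N.
A = 0.02678 m²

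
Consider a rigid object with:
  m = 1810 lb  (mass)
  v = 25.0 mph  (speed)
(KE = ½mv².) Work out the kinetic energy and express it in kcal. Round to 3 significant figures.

12.3 kcal

KE is given directly by: KE = ½mv².
m = 1810 lb = 821.0 kg; v = 25.0 mph = 11.18 m/s.
KE = 51273 J
51273 J × (1 kcal / 4184 J) = 12.25 kcal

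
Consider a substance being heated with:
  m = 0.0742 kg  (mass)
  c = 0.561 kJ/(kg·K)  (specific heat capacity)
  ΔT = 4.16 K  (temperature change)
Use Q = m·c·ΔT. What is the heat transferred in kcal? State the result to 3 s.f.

Directly: Q = mcΔT.
m = 0.0742 kg; c = 0.561 kJ/(kg·K) = 561.0 J/(kg·K); ΔT = 4.16 K.
Q = 173.2 J
173.2 J × (1 kcal / 4184 J) = 0.04139 kcal

0.0414 kcal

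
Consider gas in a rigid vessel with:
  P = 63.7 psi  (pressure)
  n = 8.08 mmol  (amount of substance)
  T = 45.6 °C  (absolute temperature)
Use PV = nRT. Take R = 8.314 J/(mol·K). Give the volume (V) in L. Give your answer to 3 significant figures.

From the ideal-gas law: V = nRT/P.
P = 63.7 psi = 4.392×10^5 Pa; n = 8.08 mmol = 0.008080 mol; T = 45.6 °C = 318.8 K; R = 8.314 J/(mol·K).
V = 4.875×10^-5 m³
4.875×10^-5 m³ × (1 L / 0.001000 m³) = 0.04875 L

0.0488 L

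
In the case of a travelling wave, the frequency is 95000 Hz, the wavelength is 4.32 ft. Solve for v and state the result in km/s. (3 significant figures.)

v is given directly by: v = fλ.
f = 95000 Hz; λ = 4.32 ft = 1.317 m.
v = 1.251×10^5 m/s
1.251×10^5 m/s × (1 km/s / 1000 m/s) = 125.1 km/s

125 km/s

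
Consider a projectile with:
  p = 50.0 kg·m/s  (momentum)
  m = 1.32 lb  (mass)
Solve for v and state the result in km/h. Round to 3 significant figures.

301 km/h

Rearranging p = m·v for v: v = p/m.
p = 50.0 kg·m/s; m = 1.32 lb = 0.5987 kg.
v = 83.51 m/s
83.51 m/s × (1 km/h / 0.2778 m/s) = 300.6 km/h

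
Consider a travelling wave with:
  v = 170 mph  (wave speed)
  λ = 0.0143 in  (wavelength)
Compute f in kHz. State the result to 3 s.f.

209 kHz

Rearranging: f = v/λ.
v = 170 mph = 76.00 m/s; λ = 0.0143 in = 3.632×10^-4 m.
f = 2.092×10^5 Hz
2.092×10^5 Hz × (1 kHz / 1000 Hz) = 209.2 kHz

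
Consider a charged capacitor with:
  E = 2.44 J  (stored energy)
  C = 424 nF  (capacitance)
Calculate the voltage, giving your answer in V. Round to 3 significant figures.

Rearranging E = ½C·V² for V: V = √(2E/C).
E = 2.44 J; C = 424 nF = 4.240×10^-7 F.
V = 3393 V  (the unit combination reduces to kg·m²/(A·s³) = V)

3390 V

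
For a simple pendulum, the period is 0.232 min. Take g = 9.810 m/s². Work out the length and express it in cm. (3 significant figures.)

4810 cm

Solving T = 2π√(L/g) for L: L = g·(T/2π)².
T = 0.232 min = 13.92 s; g = 9.810 m/s².
L = 48.15 m
48.15 m × (1 cm / 0.01000 m) = 4815 cm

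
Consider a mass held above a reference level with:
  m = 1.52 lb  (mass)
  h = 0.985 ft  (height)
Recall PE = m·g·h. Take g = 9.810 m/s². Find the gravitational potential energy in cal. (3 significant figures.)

0.485 cal

Directly: PE = mgh.
m = 1.52 lb = 0.6895 kg; h = 0.985 ft = 0.3002 m; g = 9.810 m/s².
PE = 2.031 J
2.031 J × (1 cal / 4.184 J) = 0.4853 cal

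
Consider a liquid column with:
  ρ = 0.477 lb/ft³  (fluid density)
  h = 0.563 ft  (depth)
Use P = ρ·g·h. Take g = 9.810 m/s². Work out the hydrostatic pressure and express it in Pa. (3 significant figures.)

Directly: P = ρgh.
ρ = 0.477 lb/ft³ = 7.641 kg/m³; h = 0.563 ft = 0.1716 m; g = 9.810 m/s².
P = 12.86 Pa

12.9 Pa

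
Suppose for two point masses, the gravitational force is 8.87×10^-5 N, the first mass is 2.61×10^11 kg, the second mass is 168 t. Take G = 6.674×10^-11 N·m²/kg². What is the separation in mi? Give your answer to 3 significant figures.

113 mi

From Newton's law of gravitation: r = √(G·m₁m₂/F).
F = 8.87×10^-5 N; m₁ = 2.61×10^11 kg; m₂ = 168 t = 1.680×10^5 kg; G = 6.674×10^-11 N·m²/kg².
r = 1.816×10^5 m
1.816×10^5 m × (1 mi / 1609 m) = 112.9 mi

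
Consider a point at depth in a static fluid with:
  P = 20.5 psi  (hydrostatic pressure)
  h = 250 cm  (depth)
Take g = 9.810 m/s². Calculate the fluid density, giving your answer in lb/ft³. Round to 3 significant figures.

360 lb/ft³

Solving P = ρ·g·h for ρ: ρ = P/(g·h).
P = 20.5 psi = 1.413×10^5 Pa; h = 250 cm = 2.500 m; g = 9.810 m/s².
ρ = 5763 kg/m³
5763 kg/m³ × (1 lb/ft³ / 16.02 kg/m³) = 359.8 lb/ft³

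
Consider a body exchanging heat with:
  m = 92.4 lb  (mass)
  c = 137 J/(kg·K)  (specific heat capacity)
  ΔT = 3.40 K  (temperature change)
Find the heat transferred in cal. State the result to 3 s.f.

Q is given directly by: Q = mcΔT.
m = 92.4 lb = 41.91 kg; c = 137 J/(kg·K); ΔT = 3.40 K.
Q = 19523 J
19523 J × (1 cal / 4.184 J) = 4666 cal

4670 cal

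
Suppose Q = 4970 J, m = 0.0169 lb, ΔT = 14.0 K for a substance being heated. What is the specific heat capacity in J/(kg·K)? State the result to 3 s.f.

Rearranging Q = m·c·ΔT for c: c = Q/(m·ΔT).
Q = 4970 J; m = 0.0169 lb = 0.007666 kg; ΔT = 14.0 K.
c = 46310 J/(kg·K)

46300 J/(kg·K)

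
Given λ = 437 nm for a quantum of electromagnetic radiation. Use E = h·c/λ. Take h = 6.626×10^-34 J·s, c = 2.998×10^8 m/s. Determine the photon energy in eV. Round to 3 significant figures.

2.84 eV

E is given directly by: E = hc/λ.
λ = 437 nm = 4.370×10^-7 m; h = 6.626×10^-34 J·s; c = 2.998×10^8 m/s.
E = 4.546×10^-19 J
4.546×10^-19 J × (1 eV / 1.602×10^-19 J) = 2.837 eV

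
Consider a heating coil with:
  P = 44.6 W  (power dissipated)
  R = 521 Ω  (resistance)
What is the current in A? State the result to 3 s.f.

0.293 A

Solving P = I²R for I: I = √(P/R).
P = 44.6 W; R = 521 Ω.
I = 0.2926 A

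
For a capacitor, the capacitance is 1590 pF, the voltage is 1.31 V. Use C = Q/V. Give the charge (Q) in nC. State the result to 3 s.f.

2.08 nC

Rearranging C = Q/V for Q: Q = CV.
C = 1590 pF = 1.590×10^-9 F; V = 1.31 V.
Q = 2.083×10^-9 C
2.083×10^-9 C × (1 nC / 1.000×10^-9 C) = 2.083 nC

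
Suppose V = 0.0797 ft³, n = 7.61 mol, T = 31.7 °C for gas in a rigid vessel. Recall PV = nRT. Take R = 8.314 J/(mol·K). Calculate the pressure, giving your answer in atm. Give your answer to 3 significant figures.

P is given directly by: P = nRT/V.
V = 0.0797 ft³ = 0.002257 m³; n = 7.61 mol; T = 31.7 °C = 304.8 K; R = 8.314 J/(mol·K).
P = 8.546×10^6 Pa  (the unit combination reduces to kg/(m·s²) = Pa)
8.546×10^6 Pa × (1 atm / 1.013×10^5 Pa) = 84.35 atm

84.3 atm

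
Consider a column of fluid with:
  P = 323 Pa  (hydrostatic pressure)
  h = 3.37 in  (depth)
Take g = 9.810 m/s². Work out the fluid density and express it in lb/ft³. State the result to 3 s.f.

Rearranging: ρ = P/(g·h).
P = 323 Pa; h = 3.37 in = 0.08560 m; g = 9.810 m/s².
ρ = 384.7 kg/m³
384.7 kg/m³ × (1 lb/ft³ / 16.02 kg/m³) = 24.01 lb/ft³

24.0 lb/ft³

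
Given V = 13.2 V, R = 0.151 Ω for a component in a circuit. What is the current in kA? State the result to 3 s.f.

0.0874 kA

From Ohm's law: I = V/R.
V = 13.2 V; R = 0.151 Ω.
I = 87.42 A
87.42 A × (1 kA / 1000 A) = 0.08742 kA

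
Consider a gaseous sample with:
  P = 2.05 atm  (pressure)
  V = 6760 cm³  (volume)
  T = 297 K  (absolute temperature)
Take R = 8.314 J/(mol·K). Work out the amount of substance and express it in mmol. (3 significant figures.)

Rearranging PV = nRT for n: n = PV/(RT).
P = 2.05 atm = 2.077×10^5 Pa; V = 6760 cm³ = 0.006760 m³; T = 297 K; R = 8.314 J/(mol·K).
n = 0.5687 mol
0.5687 mol × (1 mmol / 0.001000 mol) = 568.7 mmol

569 mmol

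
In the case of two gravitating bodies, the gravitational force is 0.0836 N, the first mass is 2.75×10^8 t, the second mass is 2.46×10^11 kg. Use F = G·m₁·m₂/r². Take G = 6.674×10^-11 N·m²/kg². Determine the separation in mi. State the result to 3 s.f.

4570 mi

Solving F = G·m₁·m₂/r² for r: r = √(G·m₁m₂/F).
F = 0.0836 N; m₁ = 2.75×10^8 t = 2.750×10^11 kg; m₂ = 2.46×10^11 kg; G = 6.674×10^-11 N·m²/kg².
r = 7.349×10^6 m
7.349×10^6 m × (1 mi / 1609 m) = 4566 mi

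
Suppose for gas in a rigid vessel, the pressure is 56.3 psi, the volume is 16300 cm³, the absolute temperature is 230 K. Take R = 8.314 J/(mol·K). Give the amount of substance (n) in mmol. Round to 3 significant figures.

3310 mmol

From the ideal-gas law: n = PV/(RT).
P = 56.3 psi = 3.882×10^5 Pa; V = 16300 cm³ = 0.01630 m³; T = 230 K; R = 8.314 J/(mol·K).
n = 3.309 mol
3.309 mol × (1 mmol / 0.001000 mol) = 3309 mmol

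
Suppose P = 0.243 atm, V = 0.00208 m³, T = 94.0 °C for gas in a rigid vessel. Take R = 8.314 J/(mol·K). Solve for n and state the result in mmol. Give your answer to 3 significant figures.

Rearranging: n = PV/(RT).
P = 0.243 atm = 24622 Pa; V = 0.00208 m³; T = 94.0 °C = 367.1 K; R = 8.314 J/(mol·K).
n = 0.01678 mol
0.01678 mol × (1 mmol / 0.001000 mol) = 16.78 mmol

16.8 mmol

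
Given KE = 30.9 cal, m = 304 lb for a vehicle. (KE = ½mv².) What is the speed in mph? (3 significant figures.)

Rearranging KE = ½mv² for v: v = √(2·KE/m).
KE = 30.9 cal = 129.3 J; m = 304 lb = 137.9 kg.
v = 1.369 m/s
1.369 m/s × (1 mph / 0.4470 m/s) = 3.063 mph

3.06 mph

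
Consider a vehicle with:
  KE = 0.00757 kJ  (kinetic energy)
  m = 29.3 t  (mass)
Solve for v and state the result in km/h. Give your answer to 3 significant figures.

Rearranging KE = ½mv² for v: v = √(2·KE/m).
KE = 0.00757 kJ = 7.570 J; m = 29.3 t = 29300 kg.
v = 0.02273 m/s
0.02273 m/s × (1 km/h / 0.2778 m/s) = 0.08183 km/h

0.0818 km/h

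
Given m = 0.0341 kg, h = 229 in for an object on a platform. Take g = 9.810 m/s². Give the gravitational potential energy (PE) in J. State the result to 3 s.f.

1.95 J

PE is given directly by: PE = mgh.
m = 0.0341 kg; h = 229 in = 5.817 m; g = 9.810 m/s².
PE = 1.946 J  (the unit combination reduces to kg·m²/s² = J)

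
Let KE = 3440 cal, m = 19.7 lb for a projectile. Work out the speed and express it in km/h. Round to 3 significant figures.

204 km/h

Solving KE = ½mv² for v: v = √(2·KE/m).
KE = 3440 cal = 14393 J; m = 19.7 lb = 8.936 kg.
v = 56.76 m/s
56.76 m/s × (1 km/h / 0.2778 m/s) = 204.3 km/h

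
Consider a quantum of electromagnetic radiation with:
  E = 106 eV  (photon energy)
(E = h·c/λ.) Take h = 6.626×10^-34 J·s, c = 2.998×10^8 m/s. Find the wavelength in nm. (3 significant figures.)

Solving E = h·c/λ for λ: λ = hc/E.
E = 106 eV = 1.698×10^-17 J; h = 6.626×10^-34 J·s; c = 2.998×10^8 m/s.
λ = 1.170×10^-8 m
1.170×10^-8 m × (1 nm / 1.000×10^-9 m) = 11.70 nm

11.7 nm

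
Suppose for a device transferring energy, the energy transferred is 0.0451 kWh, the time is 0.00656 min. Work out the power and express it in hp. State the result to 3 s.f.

P is given directly by: P = W/t.
W = 0.0451 kWh = 1.624×10^5 J; t = 0.00656 min = 0.3936 s.
P = 4.125×10^5 W
4.125×10^5 W × (1 hp / 745.7 W) = 553.2 hp

553 hp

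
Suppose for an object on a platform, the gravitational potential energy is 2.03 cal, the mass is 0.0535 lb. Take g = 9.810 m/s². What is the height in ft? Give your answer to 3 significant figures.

117 ft

Solving PE = m·g·h for h: h = PE/(m·g).
PE = 2.03 cal = 8.494 J; m = 0.0535 lb = 0.02427 kg; g = 9.810 m/s².
h = 35.68 m
35.68 m × (1 ft / 0.3048 m) = 117.1 ft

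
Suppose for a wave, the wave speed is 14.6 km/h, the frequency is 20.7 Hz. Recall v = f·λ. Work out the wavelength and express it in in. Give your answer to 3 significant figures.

7.71 in

Rearranging: λ = v/f.
v = 14.6 km/h = 4.056 m/s; f = 20.7 Hz.
λ = 0.1959 m
0.1959 m × (1 in / 0.02540 m) = 7.713 in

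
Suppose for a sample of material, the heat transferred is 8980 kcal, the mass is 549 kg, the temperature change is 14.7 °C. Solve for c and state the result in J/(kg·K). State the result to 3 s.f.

4660 J/(kg·K)

Rearranging: c = Q/(m·ΔT).
Q = 8980 kcal = 3.757×10^7 J; m = 549 kg; ΔT = 14.7 °C = 14.70 K.
c = 4656 J/(kg·K)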